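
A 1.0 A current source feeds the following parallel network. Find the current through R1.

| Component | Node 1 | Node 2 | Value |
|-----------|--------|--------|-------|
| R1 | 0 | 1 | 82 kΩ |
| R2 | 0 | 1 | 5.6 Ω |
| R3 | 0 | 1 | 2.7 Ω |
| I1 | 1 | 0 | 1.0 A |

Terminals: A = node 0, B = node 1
All resistors sit directly between nodes 0 and 1, so they are in parallel and share one voltage V; the full source current 1 A splits among them.
1/R_par = 1/82000 + 1/5.6 + 1/2.7 = 0.549 S  =>  R_par = 1.822 Ω
V = I × R_par = 1 × 1.822 = 1.822 V
I_R1 = V/R1 = 1.822/82000 = 0.00002222 A

Final answer: 2.222e-05 A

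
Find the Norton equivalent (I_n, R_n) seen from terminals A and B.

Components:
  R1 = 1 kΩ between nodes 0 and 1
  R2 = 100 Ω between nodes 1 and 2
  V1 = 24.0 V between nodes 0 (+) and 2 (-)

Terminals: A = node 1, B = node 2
Find the Thévenin equivalent first; then I_n = V_th/R_th and R_n = R_th.
Step 1 — V_th is the open-circuit voltage V_A - V_B (nothing connected across the terminals).
Nodal analysis, taking node 2 as the 0 V reference.
Source V1 fixes V_0 = 24 V.
KCL at each unknown node (sum of currents leaving = 0; resistances in Ω):
  Node 1: (V_1 - 24)/1000 + (V_1 - 0)/100 = 0
Collecting terms: 0.011 × V_1 = 0.024  =>  V_1 = 2.182 V
V_th = V_1 - V_2 = 2.182 - 0 = 2.182 V
Step 2 — R_th: zero the source — replace V1 by a short circuit (node 2 merges into node 0) — and find the resistance seen between A (node 1) and B (node 0).
Reduce the network between node 1 (A) and node 0 (B) by series/parallel combination:
  Rp1 = R1 ‖ R2 (parallel, both between nodes 0 and 1) = 1/(1/1000 + 1/100) = 90.91 Ω
R_th = 90.91 Ω
I_n = V_th/R_th = 2.182/90.91 = 0.024 A, and R_n = R_th = 90.91 Ω

Final answer: I_n = 0.024 A, R_n = 90.91 Ω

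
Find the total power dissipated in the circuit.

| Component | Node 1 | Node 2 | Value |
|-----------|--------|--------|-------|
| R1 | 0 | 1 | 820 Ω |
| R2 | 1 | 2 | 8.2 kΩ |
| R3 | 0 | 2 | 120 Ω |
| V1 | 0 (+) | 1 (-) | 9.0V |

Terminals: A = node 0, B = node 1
Nodal analysis, taking node 1 as the 0 V reference.
Source V1 fixes V_0 = 9 V.
KCL at each unknown node (sum of currents leaving = 0; resistances in Ω):
  Node 2: (V_2 - 0)/8200 + (V_2 - 9)/120 = 0
Collecting terms: 0.008455 × V_2 = 0.075  =>  V_2 = 8.87 V
Power in each resistor, P = (ΔV)²/R:
  P_R1 = (9 - 0)²/820 = 0.09878 W
  P_R2 = (0 - 8.87)²/8200 = 0.009595 W
  P_R3 = (9 - 8.87)²/120 = 0.0001404 W
P_total = P_R1 + P_R2 + P_R3 = 0.1085 W

Final answer: 0.1085 W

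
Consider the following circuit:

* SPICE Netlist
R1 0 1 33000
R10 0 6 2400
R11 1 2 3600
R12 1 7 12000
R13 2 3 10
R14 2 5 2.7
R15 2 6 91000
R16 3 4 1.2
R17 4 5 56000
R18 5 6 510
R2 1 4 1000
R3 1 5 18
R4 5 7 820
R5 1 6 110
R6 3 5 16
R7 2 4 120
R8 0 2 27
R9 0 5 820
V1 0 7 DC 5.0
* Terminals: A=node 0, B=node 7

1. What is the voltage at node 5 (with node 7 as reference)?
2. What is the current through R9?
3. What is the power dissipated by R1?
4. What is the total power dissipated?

Nodal analysis, taking node 7 as the 0 V reference.
Source V1 fixes V_0 = 5 V.
KCL at each unknown node (sum of currents leaving = 0; resistances in Ω):
  Node 1: (V_1 - 5)/33000 + (V_1 - V_4)/1000 + (V_1 - V_5)/18 + (V_1 - V_6)/110 + (V_1 - V_2)/3600 + (V_1 - 0)/12000 = 0
  Node 2: (V_2 - V_4)/120 + (V_2 - 5)/27 + (V_2 - V_1)/3600 + (V_2 - V_3)/10 + (V_2 - V_5)/2.7 + (V_2 - V_6)/91000 = 0
  Node 3: (V_3 - V_5)/16 + (V_3 - V_2)/10 + (V_3 - V_4)/1.2 = 0
  Node 4: (V_4 - V_1)/1000 + (V_4 - V_2)/120 + (V_4 - V_3)/1.2 + (V_4 - V_5)/56000 = 0
  Node 5: (V_5 - V_1)/18 + (V_5 - 0)/820 + (V_5 - V_3)/16 + (V_5 - 5)/820 + (V_5 - V_2)/2.7 + (V_5 - V_4)/56000 + (V_5 - V_6)/510 = 0
  Node 6: (V_6 - V_1)/110 + (V_6 - 5)/2400 + (V_6 - V_2)/91000 + (V_6 - V_5)/510 = 0
Collecting terms (coefficients in siemens):
  0.06604·V_1 - 0.0002778·V_2 - 0.001·V_4 - 0.05556·V_5 - 0.009091·V_6 = 0.0001515
  0.516·V_2 - 0.0002778·V_1 - 0.1·V_3 - 0.008333·V_4 - 0.3704·V_5 - 0.00001099·V_6 = 0.1852
  0.9958·V_3 - 0.1·V_2 - 0.8333·V_4 - 0.0625·V_5 = 0
  0.8427·V_4 - 0.001·V_1 - 0.008333·V_2 - 0.8333·V_3 - 0.00001786·V_5 = 0
  0.4928·V_5 - 0.05556·V_1 - 0.3704·V_2 - 0.0625·V_3 - 0.00001786·V_4 - 0.001961·V_6 = 0.006098
  0.01148·V_6 - 0.009091·V_1 - 0.00001099·V_2 - 0.001961·V_5 = 0.002083
Solving these 6 simultaneous equations (Gaussian elimination) gives:
  V_1 = 4.818 V, V_2 = 4.838 V, V_3 = 4.833 V, V_4 = 4.833 V
  V_5 = 4.824 V, V_6 = 4.826 V
Part 1:
  Read off the nodal solution: V_5 = 4.824 V
Part 2:
  I_R9 = (V_0 - V_5)/R9 = (5 - 4.824)/820 = 0.000215 A
  Magnitude: I_R9 = 0.000215 A
Part 3:
  I_R1 = (V_0 - V_1)/R1 = (5 - 4.818)/33000 = 0.000005511 A
  P_R1 = I_R1² × R1 = (0.000005511)² × 33000 = 0.000001002 W
Part 4:
  Power in each resistor, P = (ΔV)²/R:
    P_R1 = (5 - 4.818)²/33000 = 0.000001002 W
    P_R2 = (4.818 - 4.833)²/1000 = 0.0000002165 W
    P_R3 = (4.818 - 4.824)²/18 = 0.000001696 W
    P_R4 = (4.824 - 0)²/820 = 0.02838 W
    P_R5 = (4.818 - 4.826)²/110 = 0.0000005201 W
    P_R6 = (4.833 - 4.824)²/16 = 0.000005237 W
    P_R7 = (4.838 - 4.833)²/120 = 0.0000002417 W
    P_R8 = (5 - 4.838)²/27 = 0.000969 W
    P_R9 = (5 - 4.824)²/820 = 0.00003792 W
    P_R10 = (5 - 4.826)²/2400 = 0.00001266 W
    P_R11 = (4.818 - 4.838)²/3600 = 0.0000001122 W
    P_R12 = (4.818 - 0)²/12000 = 0.001935 W
    P_R13 = (4.838 - 4.833)²/10 = 0.000002939 W
    P_R14 = (4.838 - 4.824)²/2.7 = 0.00007868 W
    P_R15 = (4.838 - 4.826)²/91000 = 0.000000001727 W
    P_R16 = (4.833 - 4.833)²/1.2 = 0.00000000108 W
    P_R17 = (4.833 - 4.824)²/56000 = 0.000000001508 W
    P_R18 = (4.824 - 4.826)²/510 = 0.00000000815 W
  P_total = P_R1 + P_R2 + P_R3 + P_R4 + P_R5 + P_R6 + P_R7 + P_R8 + P_R9 + P_R10 + P_R11 + P_R12 + P_R13 + P_R14 + P_R15 + P_R16 + P_R17 + P_R18 = 0.03142 W

Final answers:
1. V_5 = 4.824 V
2. I_R9 = 0.000215 A
3. P_R1 = 1.002e-06 W
4. P_total = 0.03142 W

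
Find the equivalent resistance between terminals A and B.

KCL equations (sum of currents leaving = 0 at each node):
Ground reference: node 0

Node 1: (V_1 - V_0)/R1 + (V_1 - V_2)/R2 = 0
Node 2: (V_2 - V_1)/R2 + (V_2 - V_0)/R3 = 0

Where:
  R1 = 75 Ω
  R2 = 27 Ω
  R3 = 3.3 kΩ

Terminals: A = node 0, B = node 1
Reduce the network between node 0 (A) and node 1 (B) by series/parallel combination:
  Rs1 = R3 + R2 (series, joined only at node 2) = 3300 + 27 = 3327 Ω
  Rp1 = R1 ‖ Rs1 (parallel, both between nodes 0 and 1) = 1/(1/75 + 1/3327) = 73.35 Ω
R_eq = 73.35 Ω

Final answer: 73.35 Ω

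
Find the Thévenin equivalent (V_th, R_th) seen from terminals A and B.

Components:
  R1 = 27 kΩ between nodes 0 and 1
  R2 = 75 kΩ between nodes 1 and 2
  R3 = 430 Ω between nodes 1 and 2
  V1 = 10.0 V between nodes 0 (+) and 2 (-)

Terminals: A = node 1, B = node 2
Step 1 — V_th is the open-circuit voltage V_A - V_B (nothing connected across the terminals).
Nodal analysis, taking node 2 as the 0 V reference.
Source V1 fixes V_0 = 10 V.
KCL at each unknown node (sum of currents leaving = 0; resistances in Ω):
  Node 1: (V_1 - 10)/27000 + (V_1 - 0)/75000 + (V_1 - 0)/430 = 0
Collecting terms: 0.002376 × V_1 = 0.0003704  =>  V_1 = 0.1559 V
V_th = V_1 - V_2 = 0.1559 - 0 = 0.1559 V
Step 2 — R_th: zero the source — replace V1 by a short circuit (node 2 merges into node 0) — and find the resistance seen between A (node 1) and B (node 0).
Reduce the network between node 1 (A) and node 0 (B) by series/parallel combination:
  Rp1 = R1 ‖ R2 ‖ R3 (parallel, all between nodes 0 and 1) = 1/(1/27000 + 1/75000 + 1/430) = 420.9 Ω
R_th = 420.9 Ω

Final answer: V_th = 0.1559 V, R_th = 420.9 Ω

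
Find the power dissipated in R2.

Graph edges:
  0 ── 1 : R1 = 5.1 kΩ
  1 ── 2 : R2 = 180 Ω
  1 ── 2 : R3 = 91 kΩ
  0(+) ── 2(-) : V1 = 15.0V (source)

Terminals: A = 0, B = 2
Nodal analysis, taking node 2 as the 0 V reference.
Source V1 fixes V_0 = 15 V.
KCL at each unknown node (sum of currents leaving = 0; resistances in Ω):
  Node 1: (V_1 - 15)/5100 + (V_1 - 0)/180 + (V_1 - 0)/91000 = 0
Collecting terms: 0.005763 × V_1 = 0.002941  =>  V_1 = 0.5104 V
I_R2 = (V_1 - V_2)/R2 = (0.5104 - 0)/180 = 0.002835 A
P_R2 = I_R2² × R2 = (0.002835)² × 180 = 0.001447 W

Final answer: 0.001447 W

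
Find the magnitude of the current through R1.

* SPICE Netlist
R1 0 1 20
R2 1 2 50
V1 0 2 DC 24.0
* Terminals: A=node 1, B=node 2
Nodal analysis, taking node 2 as the 0 V reference.
Source V1 fixes V_0 = 24 V.
KCL at each unknown node (sum of currents leaving = 0; resistances in Ω):
  Node 1: (V_1 - 24)/20 + (V_1 - 0)/50 = 0
Collecting terms: 0.07 × V_1 = 1.2  =>  V_1 = 17.14 V
I_R1 = (V_0 - V_1)/R1 = (24 - 17.14)/20 = 0.3429 A
|I_R1| = 0.3429 A

Final answer: |I_R1| = 0.3429 A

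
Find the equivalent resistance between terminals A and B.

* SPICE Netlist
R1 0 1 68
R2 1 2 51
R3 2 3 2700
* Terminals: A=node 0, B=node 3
Reduce the network between node 0 (A) and node 3 (B) by series/parallel combination:
  Rs1 = R1 + R2 (series, joined only at node 1) = 68 + 51 = 119 Ω
  Rs2 = R3 + Rs1 (series, joined only at node 2) = 2700 + 119 = 2819 Ω
R_eq = 2.819 kΩ

Final answer: 2.819 kΩ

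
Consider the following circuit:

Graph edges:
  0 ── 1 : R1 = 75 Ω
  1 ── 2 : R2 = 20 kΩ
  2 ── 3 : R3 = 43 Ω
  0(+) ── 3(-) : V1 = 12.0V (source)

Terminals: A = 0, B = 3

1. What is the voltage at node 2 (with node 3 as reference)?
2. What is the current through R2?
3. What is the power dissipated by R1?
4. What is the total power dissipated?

Nodal analysis, taking node 3 as the 0 V reference.
Source V1 fixes V_0 = 12 V.
KCL at each unknown node (sum of currents leaving = 0; resistances in Ω):
  Node 1: (V_1 - 12)/75 + (V_1 - V_2)/20000 = 0
  Node 2: (V_2 - V_1)/20000 + (V_2 - 0)/43 = 0
Collecting terms (coefficients in siemens):
  0.01338·V_1 - 0.00005·V_2 = 0.16
  0.02331·V_2 - 0.00005·V_1 = 0
Determinant D = (0.01338)(0.02331) - (-0.00005)(-0.00005) = 0.0003119
V_1 = [(0.16)(0.02331) - (-0.00005)(0)]/D = 11.96 V
V_2 = [(0.01338)(0) - (0.16)(-0.00005)]/D = 0.02565 V
Part 1:
  Read off the nodal solution: V_2 = 0.02565 V
Part 2:
  I_R2 = (V_1 - V_2)/R2 = (11.96 - 0.02565)/20000 = 0.0005965 A
  Magnitude: I_R2 = 0.0005965 A
Part 3:
  I_R1 = (V_0 - V_1)/R1 = (12 - 11.96)/75 = 0.0005965 A
  P_R1 = I_R1² × R1 = (0.0005965)² × 75 = 0.00002668 W
Part 4:
  Power in each resistor, P = (ΔV)²/R:
    P_R1 = (12 - 11.96)²/75 = 0.00002668 W
    P_R2 = (11.96 - 0.02565)²/20000 = 0.007116 W
    P_R3 = (0.02565 - 0)²/43 = 0.0000153 W
  P_total = P_R1 + P_R2 + P_R3 = 0.007158 W

Final answers:
1. V_2 = 0.02565 V
2. I_R2 = 0.0005965 A
3. P_R1 = 2.668e-05 W
4. P_total = 0.007158 W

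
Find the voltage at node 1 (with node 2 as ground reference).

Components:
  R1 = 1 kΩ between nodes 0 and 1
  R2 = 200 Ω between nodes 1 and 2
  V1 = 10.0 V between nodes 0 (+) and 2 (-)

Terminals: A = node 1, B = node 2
Nodal analysis, taking node 2 as the 0 V reference.
Source V1 fixes V_0 = 10 V.
KCL at each unknown node (sum of currents leaving = 0; resistances in Ω):
  Node 1: (V_1 - 10)/1000 + (V_1 - 0)/200 = 0
Collecting terms: 0.006 × V_1 = 0.01  =>  V_1 = 1.667 V
The requested potential is V_1 = 1.667 V.

Final answer: V_1 = 1.667 V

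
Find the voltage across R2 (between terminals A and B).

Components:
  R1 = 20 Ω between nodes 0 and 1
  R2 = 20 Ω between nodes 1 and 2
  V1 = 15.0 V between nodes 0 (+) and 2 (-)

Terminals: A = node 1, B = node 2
R1 and R2 are in series across V1 (node 0 → node 1 → node 2), and the output A–B is taken across R2, so this is a voltage divider.
Series current: I = V1/(R1 + R2) = 15/(20 + 20) = 15/40 = 0.375 A
V_R2 = I × R2 = V1 × R2/(R1 + R2) = 15 × 20/40 = 7.5 V

Final answer: 7.5 V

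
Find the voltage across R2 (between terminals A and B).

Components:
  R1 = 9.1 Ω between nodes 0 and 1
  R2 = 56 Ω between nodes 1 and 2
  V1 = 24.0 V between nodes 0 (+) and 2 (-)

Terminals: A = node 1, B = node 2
R1 and R2 are in series across V1 (node 0 → node 1 → node 2), and the output A–B is taken across R2, so this is a voltage divider.
Series current: I = V1/(R1 + R2) = 24/(9.1 + 56) = 24/65.1 = 0.3687 A
V_R2 = I × R2 = V1 × R2/(R1 + R2) = 24 × 56/65.1 = 20.65 V

Final answer: 20.65 V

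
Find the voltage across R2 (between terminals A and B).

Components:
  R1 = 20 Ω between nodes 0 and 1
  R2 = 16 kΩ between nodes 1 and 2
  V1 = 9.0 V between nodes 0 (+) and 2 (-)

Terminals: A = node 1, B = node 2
R1 and R2 are in series across V1 (node 0 → node 1 → node 2), and the output A–B is taken across R2, so this is a voltage divider.
Series current: I = V1/(R1 + R2) = 9/(20 + 16000) = 9/16020 = 0.0005618 A
V_R2 = I × R2 = V1 × R2/(R1 + R2) = 9 × 16000/16020 = 8.989 V

Final answer: 8.989 V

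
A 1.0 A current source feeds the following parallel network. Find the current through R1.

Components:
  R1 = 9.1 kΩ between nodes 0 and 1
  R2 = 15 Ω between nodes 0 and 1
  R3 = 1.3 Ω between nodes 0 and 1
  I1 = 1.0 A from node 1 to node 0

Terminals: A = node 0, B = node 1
All resistors sit directly between nodes 0 and 1, so they are in parallel and share one voltage V; the full source current 1 A splits among them.
1/R_par = 1/9100 + 1/15 + 1/1.3 = 0.836 S  =>  R_par = 1.196 Ω
V = I × R_par = 1 × 1.196 = 1.196 V
I_R1 = V/R1 = 1.196/9100 = 0.0001314 A

Final answer: 0.0001314 A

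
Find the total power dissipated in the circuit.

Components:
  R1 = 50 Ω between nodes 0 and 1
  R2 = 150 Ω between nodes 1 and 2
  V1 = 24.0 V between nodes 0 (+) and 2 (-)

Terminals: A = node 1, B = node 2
Nodal analysis, taking node 2 as the 0 V reference.
Source V1 fixes V_0 = 24 V.
KCL at each unknown node (sum of currents leaving = 0; resistances in Ω):
  Node 1: (V_1 - 24)/50 + (V_1 - 0)/150 = 0
Collecting terms: 0.02667 × V_1 = 0.48  =>  V_1 = 18 V
Power in each resistor, P = (ΔV)²/R:
  P_R1 = (24 - 18)²/50 = 0.72 W
  P_R2 = (18 - 0)²/150 = 2.16 W
P_total = P_R1 + P_R2 = 2.88 W

Final answer: 2.88 W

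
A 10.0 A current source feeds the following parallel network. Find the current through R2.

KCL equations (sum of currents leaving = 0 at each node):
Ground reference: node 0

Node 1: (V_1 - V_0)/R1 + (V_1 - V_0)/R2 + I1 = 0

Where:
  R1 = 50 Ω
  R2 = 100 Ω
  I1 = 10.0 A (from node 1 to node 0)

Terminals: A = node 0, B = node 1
All resistors sit directly between nodes 0 and 1, so they are in parallel and share one voltage V; the full source current 10 A splits among them.
1/R_par = 1/50 + 1/100 = 0.03 S  =>  R_par = 33.33 Ω
V = I × R_par = 10 × 33.33 = 333.3 V
I_R2 = V/R2 = 333.3/100 = 3.333 A

Final answer: 3.333 A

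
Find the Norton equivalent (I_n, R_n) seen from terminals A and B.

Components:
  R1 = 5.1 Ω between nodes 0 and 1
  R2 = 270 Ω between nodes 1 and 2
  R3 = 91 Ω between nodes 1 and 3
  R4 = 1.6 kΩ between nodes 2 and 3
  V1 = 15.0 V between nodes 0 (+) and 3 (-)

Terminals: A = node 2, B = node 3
Find the Thévenin equivalent first; then I_n = V_th/R_th and R_n = R_th.
Step 1 — V_th is the open-circuit voltage V_A - V_B (nothing connected across the terminals).
Nodal analysis, taking node 3 as the 0 V reference.
Source V1 fixes V_0 = 15 V.
KCL at each unknown node (sum of currents leaving = 0; resistances in Ω):
  Node 1: (V_1 - 15)/5.1 + (V_1 - V_2)/270 + (V_1 - 0)/91 = 0
  Node 2: (V_2 - V_1)/270 + (V_2 - 0)/1600 = 0
Collecting terms (coefficients in siemens):
  0.2108·V_1 - 0.003704·V_2 = 2.941
  0.004329·V_2 - 0.003704·V_1 = 0
Determinant D = (0.2108)(0.004329) - (-0.003704)(-0.003704) = 0.0008986
V_1 = [(2.941)(0.004329) - (-0.003704)(0)]/D = 14.17 V
V_2 = [(0.2108)(0) - (2.941)(-0.003704)]/D = 12.12 V
V_th = V_2 - V_3 = 12.12 - 0 = 12.12 V
Step 2 — R_th: zero the source — replace V1 by a short circuit (node 3 merges into node 0) — and find the resistance seen between A (node 2) and B (node 0).
Reduce the network between node 2 (A) and node 0 (B) by series/parallel combination:
  Rp1 = R1 ‖ R3 (parallel, both between nodes 0 and 1) = 1/(1/5.1 + 1/91) = 4.829 Ω
  Rs1 = R2 + Rp1 (series, joined only at node 1) = 270 + 4.829 = 274.8 Ω
  Rp2 = R4 ‖ Rs1 (parallel, both between nodes 0 and 2) = 1/(1/1600 + 1/274.8) = 234.5 Ω
R_th = 234.5 Ω
I_n = V_th/R_th = 12.12/234.5 = 0.05168 A, and R_n = R_th = 234.5 Ω

Final answer: I_n = 0.05168 A, R_n = 234.5 Ω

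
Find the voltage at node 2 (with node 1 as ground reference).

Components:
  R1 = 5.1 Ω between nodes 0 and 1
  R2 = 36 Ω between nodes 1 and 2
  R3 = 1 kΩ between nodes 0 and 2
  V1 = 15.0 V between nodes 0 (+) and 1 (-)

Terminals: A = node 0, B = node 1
Nodal analysis, taking node 1 as the 0 V reference.
Source V1 fixes V_0 = 15 V.
KCL at each unknown node (sum of currents leaving = 0; resistances in Ω):
  Node 2: (V_2 - 0)/36 + (V_2 - 15)/1000 = 0
Collecting terms: 0.02878 × V_2 = 0.015  =>  V_2 = 0.5212 V
The requested potential is V_2 = 0.5212 V.

Final answer: V_2 = 0.5212 V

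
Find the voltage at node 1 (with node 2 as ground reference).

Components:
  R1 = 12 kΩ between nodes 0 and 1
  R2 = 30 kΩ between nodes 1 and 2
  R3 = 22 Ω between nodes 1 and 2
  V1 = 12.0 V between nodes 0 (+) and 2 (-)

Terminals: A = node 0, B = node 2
Nodal analysis, taking node 2 as the 0 V reference.
Source V1 fixes V_0 = 12 V.
KCL at each unknown node (sum of currents leaving = 0; resistances in Ω):
  Node 1: (V_1 - 12)/12000 + (V_1 - 0)/30000 + (V_1 - 0)/22 = 0
Collecting terms: 0.04557 × V_1 = 0.001  =>  V_1 = 0.02194 V
The requested potential is V_1 = 0.02194 V.

Final answer: V_1 = 0.02194 V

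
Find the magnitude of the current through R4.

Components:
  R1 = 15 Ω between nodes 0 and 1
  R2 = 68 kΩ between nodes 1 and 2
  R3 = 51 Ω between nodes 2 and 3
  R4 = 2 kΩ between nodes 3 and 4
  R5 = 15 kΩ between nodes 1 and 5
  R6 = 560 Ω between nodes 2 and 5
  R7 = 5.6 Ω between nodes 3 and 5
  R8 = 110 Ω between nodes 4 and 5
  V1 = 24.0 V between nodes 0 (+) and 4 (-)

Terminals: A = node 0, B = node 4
Nodal analysis, taking node 4 as the 0 V reference.
Source V1 fixes V_0 = 24 V.
KCL at each unknown node (sum of currents leaving = 0; resistances in Ω):
  Node 1: (V_1 - 24)/15 + (V_1 - V_2)/68000 + (V_1 - V_5)/15000 = 0
  Node 2: (V_2 - V_1)/68000 + (V_2 - V_3)/51 + (V_2 - V_5)/560 = 0
  Node 3: (V_3 - V_2)/51 + (V_3 - 0)/2000 + (V_3 - V_5)/5.6 = 0
  Node 5: (V_5 - V_1)/15000 + (V_5 - V_2)/560 + (V_5 - V_3)/5.6 + (V_5 - 0)/110 = 0
Collecting terms (coefficients in siemens):
  0.06675·V_1 - 0.00001471·V_2 - 0.00006667·V_5 = 1.6
  0.02141·V_2 - 0.00001471·V_1 - 0.01961·V_3 - 0.001786·V_5 = 0
  0.1987·V_3 - 0.01961·V_2 - 0.1786·V_5 = 0
  0.1895·V_5 - 0.00006667·V_1 - 0.001786·V_2 - 0.1786·V_3 = 0
Solving these 4 simultaneous equations (Gaussian elimination) gives:
  V_1 = 23.97 V, V_2 = 0.219 V, V_3 = 0.2028 V, V_5 = 0.2016 V
I_R4 = (V_3 - V_4)/R4 = (0.2028 - 0)/2000 = 0.0001014 A
|I_R4| = 0.0001014 A

Final answer: |I_R4| = 0.0001014 A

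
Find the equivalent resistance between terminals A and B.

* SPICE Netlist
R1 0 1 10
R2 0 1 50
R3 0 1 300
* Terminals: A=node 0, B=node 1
Reduce the network between node 0 (A) and node 1 (B) by series/parallel combination:
  Rp1 = R1 ‖ R2 ‖ R3 (parallel, all between nodes 0 and 1) = 1/(1/10 + 1/50 + 1/300) = 8.108 Ω
R_eq = 8.108 Ω

Final answer: 8.108 Ω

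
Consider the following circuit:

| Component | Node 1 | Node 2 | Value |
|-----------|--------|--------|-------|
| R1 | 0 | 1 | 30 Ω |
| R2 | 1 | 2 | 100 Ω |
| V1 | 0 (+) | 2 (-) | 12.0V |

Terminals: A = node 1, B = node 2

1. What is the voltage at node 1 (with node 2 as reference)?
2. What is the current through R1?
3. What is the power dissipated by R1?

Nodal analysis, taking node 2 as the 0 V reference.
Source V1 fixes V_0 = 12 V.
KCL at each unknown node (sum of currents leaving = 0; resistances in Ω):
  Node 1: (V_1 - 12)/30 + (V_1 - 0)/100 = 0
Collecting terms: 0.04333 × V_1 = 0.4  =>  V_1 = 9.231 V
Part 1:
  Read off the nodal solution: V_1 = 9.231 V
Part 2:
  I_R1 = (V_0 - V_1)/R1 = (12 - 9.231)/30 = 0.09231 A
  Magnitude: I_R1 = 0.09231 A
Part 3:
  I_R1 = (V_0 - V_1)/R1 = (12 - 9.231)/30 = 0.09231 A
  P_R1 = I_R1² × R1 = (0.09231)² × 30 = 0.2556 W

Final answers:
1. V_1 = 9.231 V
2. I_R1 = 0.09231 A
3. P_R1 = 0.2556 W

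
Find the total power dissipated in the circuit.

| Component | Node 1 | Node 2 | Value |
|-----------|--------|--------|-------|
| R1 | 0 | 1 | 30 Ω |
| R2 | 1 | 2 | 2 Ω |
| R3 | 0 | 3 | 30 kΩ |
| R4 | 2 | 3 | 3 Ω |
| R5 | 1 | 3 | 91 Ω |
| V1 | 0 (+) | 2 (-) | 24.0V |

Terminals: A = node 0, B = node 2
Nodal analysis, taking node 2 as the 0 V reference.
Source V1 fixes V_0 = 24 V.
KCL at each unknown node (sum of currents leaving = 0; resistances in Ω):
  Node 1: (V_1 - 24)/30 + (V_1 - 0)/2 + (V_1 - V_3)/91 = 0
  Node 3: (V_3 - 24)/30000 + (V_3 - 0)/3 + (V_3 - V_1)/91 = 0
Collecting terms (coefficients in siemens):
  0.5443·V_1 - 0.01099·V_3 = 0.8
  0.3444·V_3 - 0.01099·V_1 = 0.0008
Determinant D = (0.5443)(0.3444) - (-0.01099)(-0.01099) = 0.1873
V_1 = [(0.8)(0.3444) - (-0.01099)(0.0008)]/D = 1.471 V
V_3 = [(0.5443)(0.0008) - (0.8)(-0.01099)]/D = 0.04926 V
Power in each resistor, P = (ΔV)²/R:
  P_R1 = (24 - 1.471)²/30 = 16.92 W
  P_R2 = (1.471 - 0)²/2 = 1.081 W
  P_R3 = (24 - 0.04926)²/30000 = 0.01912 W
  P_R4 = (0 - 0.04926)²/3 = 0.0008087 W
  P_R5 = (1.471 - 0.04926)²/91 = 0.0222 W
P_total = P_R1 + P_R2 + P_R3 + P_R4 + P_R5 = 18.04 W

Final answer: 18.04 W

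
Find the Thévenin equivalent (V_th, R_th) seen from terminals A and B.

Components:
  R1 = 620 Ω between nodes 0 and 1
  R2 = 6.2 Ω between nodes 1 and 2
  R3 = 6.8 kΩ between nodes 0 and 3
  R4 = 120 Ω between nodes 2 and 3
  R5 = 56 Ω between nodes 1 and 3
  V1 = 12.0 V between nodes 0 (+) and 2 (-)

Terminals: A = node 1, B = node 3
Step 1 — V_th is the open-circuit voltage V_A - V_B (nothing connected across the terminals).
Nodal analysis, taking node 2 as the 0 V reference.
Source V1 fixes V_0 = 12 V.
KCL at each unknown node (sum of currents leaving = 0; resistances in Ω):
  Node 1: (V_1 - 12)/620 + (V_1 - 0)/6.2 + (V_1 - V_3)/56 = 0
  Node 3: (V_3 - 12)/6800 + (V_3 - 0)/120 + (V_3 - V_1)/56 = 0
Collecting terms (coefficients in siemens):
  0.1808·V_1 - 0.01786·V_3 = 0.01935
  0.02634·V_3 - 0.01786·V_1 = 0.001765
Determinant D = (0.1808)(0.02634) - (-0.01786)(-0.01786) = 0.004442
V_1 = [(0.01935)(0.02634) - (-0.01786)(0.001765)]/D = 0.1219 V
V_3 = [(0.1808)(0.001765) - (0.01935)(-0.01786)]/D = 0.1496 V
V_th = V_1 - V_3 = 0.1219 - 0.1496 = -0.02777 V
Step 2 — R_th: zero the source — replace V1 by a short circuit (node 2 merges into node 0) — and find the resistance seen between A (node 1) and B (node 3).
Reduce the network between node 1 (A) and node 3 (B) by series/parallel combination:
  Rp1 = R1 ‖ R2 (parallel, both between nodes 0 and 1) = 1/(1/620 + 1/6.2) = 6.139 Ω
  Rp2 = R3 ‖ R4 (parallel, both between nodes 0 and 3) = 1/(1/6800 + 1/120) = 117.9 Ω
  Rs1 = Rp1 + Rp2 (series, joined only at node 0) = 6.139 + 117.9 = 124.1 Ω
  Rp3 = R5 ‖ Rs1 (parallel, both between nodes 1 and 3) = 1/(1/56 + 1/124.1) = 38.58 Ω
R_th = 38.58 Ω

Final answer: V_th = -0.02777 V, R_th = 38.58 Ω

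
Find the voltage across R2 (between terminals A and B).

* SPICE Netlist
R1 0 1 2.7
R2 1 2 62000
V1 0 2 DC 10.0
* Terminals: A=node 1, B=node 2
R1 and R2 are in series across V1 (node 0 → node 1 → node 2), and the output A–B is taken across R2, so this is a voltage divider.
Series current: I = V1/(R1 + R2) = 10/(2.7 + 62000) = 10/62000 = 0.0001613 A
V_R2 = I × R2 = V1 × R2/(R1 + R2) = 10 × 62000/62000 = 10 V

Final answer: 10 V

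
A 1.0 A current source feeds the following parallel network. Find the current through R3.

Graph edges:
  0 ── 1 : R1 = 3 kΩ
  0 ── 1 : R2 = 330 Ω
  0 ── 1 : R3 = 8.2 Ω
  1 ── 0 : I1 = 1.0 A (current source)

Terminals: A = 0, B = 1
All resistors sit directly between nodes 0 and 1, so they are in parallel and share one voltage V; the full source current 1 A splits among them.
1/R_par = 1/3000 + 1/330 + 1/8.2 = 0.1253 S  =>  R_par = 7.98 Ω
V = I × R_par = 1 × 7.98 = 7.98 V
I_R3 = V/R3 = 7.98/8.2 = 0.9732 A

Final answer: 0.9732 A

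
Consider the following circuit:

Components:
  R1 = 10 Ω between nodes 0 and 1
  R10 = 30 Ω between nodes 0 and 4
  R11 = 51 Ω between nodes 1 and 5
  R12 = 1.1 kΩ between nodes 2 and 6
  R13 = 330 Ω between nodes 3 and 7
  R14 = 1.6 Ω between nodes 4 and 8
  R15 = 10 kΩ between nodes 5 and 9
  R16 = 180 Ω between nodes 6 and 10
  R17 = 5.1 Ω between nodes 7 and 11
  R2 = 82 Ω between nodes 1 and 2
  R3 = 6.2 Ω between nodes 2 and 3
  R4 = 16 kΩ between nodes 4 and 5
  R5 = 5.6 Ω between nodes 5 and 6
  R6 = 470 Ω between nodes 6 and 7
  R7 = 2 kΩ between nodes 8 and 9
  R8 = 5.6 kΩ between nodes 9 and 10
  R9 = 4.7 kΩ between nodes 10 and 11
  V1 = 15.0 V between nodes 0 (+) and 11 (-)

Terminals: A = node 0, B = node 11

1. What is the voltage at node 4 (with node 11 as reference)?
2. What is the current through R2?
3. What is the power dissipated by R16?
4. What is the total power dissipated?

Nodal analysis, taking node 11 as the 0 V reference.
Source V1 fixes V_0 = 15 V.
KCL at each unknown node (sum of currents leaving = 0; resistances in Ω):
  Node 1: (V_1 - 15)/10 + (V_1 - V_2)/82 + (V_1 - V_5)/51 = 0
  Node 2: (V_2 - V_1)/82 + (V_2 - V_3)/6.2 + (V_2 - V_6)/1100 = 0
  Node 3: (V_3 - V_2)/6.2 + (V_3 - V_7)/330 = 0
  Node 4: (V_4 - V_5)/16000 + (V_4 - 15)/30 + (V_4 - V_8)/1.6 = 0
  Node 5: (V_5 - V_4)/16000 + (V_5 - V_6)/5.6 + (V_5 - V_1)/51 + (V_5 - V_9)/10000 = 0
  Node 6: (V_6 - V_5)/5.6 + (V_6 - V_7)/470 + (V_6 - V_2)/1100 + (V_6 - V_10)/180 = 0
  Node 7: (V_7 - V_6)/470 + (V_7 - V_3)/330 + (V_7 - 0)/5.1 = 0
  Node 8: (V_8 - V_9)/2000 + (V_8 - V_4)/1.6 = 0
  Node 9: (V_9 - V_8)/2000 + (V_9 - V_10)/5600 + (V_9 - V_5)/10000 = 0
  Node 10: (V_10 - V_9)/5600 + (V_10 - 0)/4700 + (V_10 - V_6)/180 = 0
Collecting terms (coefficients in siemens):
  0.1318·V_1 - 0.0122·V_2 - 0.01961·V_5 = 1.5
  0.1744·V_2 - 0.0122·V_1 - 0.1613·V_3 - 0.0009091·V_6 = 0
  0.1643·V_3 - 0.1613·V_2 - 0.00303·V_7 = 0
  0.6584·V_4 - 0.0000625·V_5 - 0.625·V_8 = 0.5
  0.1983·V_5 - 0.01961·V_1 - 0.0000625·V_4 - 0.1786·V_6 - 0.0001·V_9 = 0
  0.1872·V_6 - 0.0009091·V_2 - 0.1786·V_5 - 0.002128·V_7 - 0.005556·V_10 = 0
  0.2012·V_7 - 0.00303·V_3 - 0.002128·V_6 = 0
  0.6255·V_8 - 0.625·V_4 - 0.0005·V_9 = 0
  0.0007786·V_9 - 0.0001·V_5 - 0.0005·V_8 - 0.0001786·V_10 = 0
  0.005947·V_10 - 0.005556·V_6 - 0.0001786·V_9 = 0
Solving these 10 simultaneous equations (Gaussian elimination) gives:
  V_1 = 14.38 V, V_2 = 11.68 V, V_3 = 11.47 V, V_4 = 14.98 V
  V_5 = 12.88 V, V_6 = 12.71 V, V_7 = 0.3071 V, V_8 = 14.98 V
  V_9 = 14.1 V, V_10 = 12.3 V
Part 1:
  Read off the nodal solution: V_4 = 14.98 V
Part 2:
  I_R2 = (V_1 - V_2)/R2 = (14.38 - 11.68)/82 = 0.03289 A
  Magnitude: I_R2 = 0.03289 A
Part 3:
  I_R16 = (V_6 - V_10)/R16 = (12.71 - 12.3)/180 = 0.002296 A
  P_R16 = I_R16² × R16 = (0.002296)² × 180 = 0.000949 W
Part 4:
  Power in each resistor, P = (ΔV)²/R:
    P_R1 = (15 - 14.38)²/10 = 0.03877 W
    P_R2 = (14.38 - 11.68)²/82 = 0.0887 W
    P_R3 = (11.68 - 11.47)²/6.2 = 0.007095 W
    P_R4 = (14.98 - 12.88)²/16000 = 0.0002766 W
    P_R5 = (12.88 - 12.71)²/5.6 = 0.004917 W
    P_R6 = (12.71 - 0.3071)²/470 = 0.3275 W
    P_R7 = (14.98 - 14.1)²/2000 = 0.0003919 W
    P_R8 = (14.1 - 12.3)²/5600 = 0.0005766 W
    P_R9 = (12.3 - 0)²/4700 = 0.03219 W
    P_R10 = (15 - 14.98)²/30 = 0.000009889 W
    P_R11 = (14.38 - 12.88)²/51 = 0.04401 W
    P_R12 = (11.68 - 12.71)²/1100 = 0.0009697 W
    P_R13 = (11.47 - 0.3071)²/330 = 0.3776 W
    P_R14 = (14.98 - 14.98)²/1.6 = 0.0000003135 W
    P_R15 = (12.88 - 14.1)²/10000 = 0.0001483 W
    P_R16 = (12.71 - 12.3)²/180 = 0.000949 W
    P_R17 = (0.3071 - 0)²/5.1 = 0.0185 W
  P_total = P_R1 + P_R2 + P_R3 + P_R4 + P_R5 + P_R6 + P_R7 + P_R8 + P_R9 + P_R10 + P_R11 + P_R12 + P_R13 + P_R14 + P_R15 + P_R16 + P_R17 = 0.9426 W

Final answers:
1. V_4 = 14.98 V
2. I_R2 = 0.03289 A
3. P_R16 = 0.000949 W
4. P_total = 0.9426 W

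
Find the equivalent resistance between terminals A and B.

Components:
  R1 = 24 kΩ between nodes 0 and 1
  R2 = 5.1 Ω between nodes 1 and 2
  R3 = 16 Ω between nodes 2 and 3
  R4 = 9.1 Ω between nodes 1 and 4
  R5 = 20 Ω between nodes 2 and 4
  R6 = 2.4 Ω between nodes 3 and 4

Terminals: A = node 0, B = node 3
The network is not a plain series/parallel combination. Inject a 1 A test current into terminal A (node 0) and return it from terminal B (node 3); then R_eq = V_A / (1 A).
Nodal analysis, taking node 3 as the 0 V reference.
Current source I_test pushes 1 A into node 0 and draws it out of node 3.
KCL at each unknown node (sum of currents leaving = 0; resistances in Ω):
  Node 0: (V_0 - V_1)/24000 - 1 = 0
  Node 1: (V_1 - V_0)/24000 + (V_1 - V_2)/5.1 + (V_1 - V_4)/9.1 = 0
  Node 2: (V_2 - V_1)/5.1 + (V_2 - 0)/16 + (V_2 - V_4)/20 = 0
  Node 4: (V_4 - V_1)/9.1 + (V_4 - V_2)/20 + (V_4 - 0)/2.4 = 0
Collecting terms (coefficients in siemens):
  0.00004167·V_0 - 0.00004167·V_1 = 1
  0.306·V_1 - 0.00004167·V_0 - 0.1961·V_2 - 0.1099·V_4 = 0
  0.3086·V_2 - 0.1961·V_1 - 0.05·V_4 = 0
  0.5766·V_4 - 0.1099·V_1 - 0.05·V_2 = 0
Solving these 4 simultaneous equations (Gaussian elimination) gives:
  V_0 = 24010 V, V_1 = 6.846 V, V_2 = 4.626 V, V_4 = 1.706 V
R_eq = V_0 / 1 A = 24010 Ω = 24.01 kΩ

Final answer: 24.01 kΩ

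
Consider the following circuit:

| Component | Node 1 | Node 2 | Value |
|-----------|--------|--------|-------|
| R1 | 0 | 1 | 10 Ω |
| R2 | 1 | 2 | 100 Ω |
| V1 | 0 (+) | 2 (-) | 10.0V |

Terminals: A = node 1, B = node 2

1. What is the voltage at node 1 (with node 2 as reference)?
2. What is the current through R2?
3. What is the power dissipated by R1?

Nodal analysis, taking node 2 as the 0 V reference.
Source V1 fixes V_0 = 10 V.
KCL at each unknown node (sum of currents leaving = 0; resistances in Ω):
  Node 1: (V_1 - 10)/10 + (V_1 - 0)/100 = 0
Collecting terms: 0.11 × V_1 = 1  =>  V_1 = 9.091 V
Part 1:
  Read off the nodal solution: V_1 = 9.091 V
Part 2:
  I_R2 = (V_1 - V_2)/R2 = (9.091 - 0)/100 = 0.09091 A
  Magnitude: I_R2 = 0.09091 A
Part 3:
  I_R1 = (V_0 - V_1)/R1 = (10 - 9.091)/10 = 0.09091 A
  P_R1 = I_R1² × R1 = (0.09091)² × 10 = 0.08264 W

Final answers:
1. V_1 = 9.091 V
2. I_R2 = 0.09091 A
3. P_R1 = 0.08264 W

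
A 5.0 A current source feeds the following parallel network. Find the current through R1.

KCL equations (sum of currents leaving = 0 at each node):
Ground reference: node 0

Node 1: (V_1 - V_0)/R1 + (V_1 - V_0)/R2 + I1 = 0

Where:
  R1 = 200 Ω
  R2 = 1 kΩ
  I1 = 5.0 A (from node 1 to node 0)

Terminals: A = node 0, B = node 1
All resistors sit directly between nodes 0 and 1, so they are in parallel and share one voltage V; the full source current 5 A splits among them.
1/R_par = 1/200 + 1/1000 = 0.006 S  =>  R_par = 166.7 Ω
V = I × R_par = 5 × 166.7 = 833.3 V
I_R1 = V/R1 = 833.3/200 = 4.167 A

Final answer: 4.167 A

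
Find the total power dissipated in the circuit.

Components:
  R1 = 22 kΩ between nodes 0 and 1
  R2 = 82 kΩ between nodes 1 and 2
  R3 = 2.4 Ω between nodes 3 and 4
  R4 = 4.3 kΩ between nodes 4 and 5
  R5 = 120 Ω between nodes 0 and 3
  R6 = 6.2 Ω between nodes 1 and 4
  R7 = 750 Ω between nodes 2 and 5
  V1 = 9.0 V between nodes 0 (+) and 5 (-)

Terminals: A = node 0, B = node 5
Nodal analysis, taking node 5 as the 0 V reference.
Source V1 fixes V_0 = 9 V.
KCL at each unknown node (sum of currents leaving = 0; resistances in Ω):
  Node 1: (V_1 - 9)/22000 + (V_1 - V_2)/82000 + (V_1 - V_4)/6.2 = 0
  Node 2: (V_2 - V_1)/82000 + (V_2 - 0)/750 = 0
  Node 3: (V_3 - V_4)/2.4 + (V_3 - 9)/120 = 0
  Node 4: (V_4 - V_3)/2.4 + (V_4 - 0)/4300 + (V_4 - V_1)/6.2 = 0
Collecting terms (coefficients in siemens):
  0.1613·V_1 - 0.0000122·V_2 - 0.1613·V_4 = 0.0004091
  0.001346·V_2 - 0.0000122·V_1 = 0
  0.425·V_3 - 0.4167·V_4 = 0.075
  0.5782·V_4 - 0.1613·V_1 - 0.4167·V_3 = 0
Solving these 4 simultaneous equations (Gaussian elimination) gives:
  V_1 = 8.739 V, V_2 = 0.07921 V, V_3 = 8.745 V, V_4 = 8.74 V
Power in each resistor, P = (ΔV)²/R:
  P_R1 = (9 - 8.739)²/22000 = 0.000003092 W
  P_R2 = (8.739 - 0.07921)²/82000 = 0.0009146 W
  P_R3 = (8.745 - 8.74)²/2.4 = 0.00001085 W
  P_R4 = (8.74 - 0)²/4300 = 0.01776 W
  P_R5 = (9 - 8.745)²/120 = 0.0005425 W
  P_R6 = (8.739 - 8.74)²/6.2 = 0.0000000545 W
  P_R7 = (0.07921 - 0)²/750 = 0.000008365 W
P_total = P_R1 + P_R2 + P_R3 + P_R4 + P_R5 + P_R6 + P_R7 = 0.01924 W

Final answer: 0.01924 W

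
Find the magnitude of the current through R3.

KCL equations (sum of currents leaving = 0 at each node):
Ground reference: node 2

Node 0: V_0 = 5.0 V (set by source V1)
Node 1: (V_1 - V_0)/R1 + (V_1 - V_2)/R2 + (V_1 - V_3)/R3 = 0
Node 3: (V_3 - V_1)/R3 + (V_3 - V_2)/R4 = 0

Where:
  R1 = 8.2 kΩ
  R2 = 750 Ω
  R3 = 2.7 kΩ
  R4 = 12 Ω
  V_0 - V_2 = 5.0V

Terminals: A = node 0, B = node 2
Nodal analysis, taking node 2 as the 0 V reference.
Source V1 fixes V_0 = 5 V.
KCL at each unknown node (sum of currents leaving = 0; resistances in Ω):
  Node 1: (V_1 - 5)/8200 + (V_1 - 0)/750 + (V_1 - V_3)/2700 = 0
  Node 3: (V_3 - V_1)/2700 + (V_3 - 0)/12 = 0
Collecting terms (coefficients in siemens):
  0.001826·V_1 - 0.0003704·V_3 = 0.0006098
  0.0837·V_3 - 0.0003704·V_1 = 0
Determinant D = (0.001826)(0.0837) - (-0.0003704)(-0.0003704) = 0.0001527
V_1 = [(0.0006098)(0.0837) - (-0.0003704)(0)]/D = 0.3343 V
V_3 = [(0.001826)(0) - (0.0006098)(-0.0003704)]/D = 0.001479 V
I_R3 = (V_1 - V_3)/R3 = (0.3343 - 0.001479)/2700 = 0.0001233 A
|I_R3| = 0.0001233 A

Final answer: |I_R3| = 0.0001233 A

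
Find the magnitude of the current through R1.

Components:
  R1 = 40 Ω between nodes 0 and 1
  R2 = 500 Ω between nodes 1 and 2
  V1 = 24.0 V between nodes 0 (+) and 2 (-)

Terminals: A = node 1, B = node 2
Nodal analysis, taking node 2 as the 0 V reference.
Source V1 fixes V_0 = 24 V.
KCL at each unknown node (sum of currents leaving = 0; resistances in Ω):
  Node 1: (V_1 - 24)/40 + (V_1 - 0)/500 = 0
Collecting terms: 0.027 × V_1 = 0.6  =>  V_1 = 22.22 V
I_R1 = (V_0 - V_1)/R1 = (24 - 22.22)/40 = 0.04444 A
|I_R1| = 0.04444 A

Final answer: |I_R1| = 0.04444 A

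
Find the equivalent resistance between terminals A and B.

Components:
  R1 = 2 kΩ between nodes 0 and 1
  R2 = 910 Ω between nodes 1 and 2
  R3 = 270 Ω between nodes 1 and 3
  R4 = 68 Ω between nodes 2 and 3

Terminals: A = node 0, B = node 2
Reduce the network between node 0 (A) and node 2 (B) by series/parallel combination:
  Rs1 = R3 + R4 (series, joined only at node 3) = 270 + 68 = 338 Ω
  Rp1 = R2 ‖ Rs1 (parallel, both between nodes 1 and 2) = 1/(1/910 + 1/338) = 246.5 Ω
  Rs2 = R1 + Rp1 (series, joined only at node 1) = 2000 + 246.5 = 2246 Ω
R_eq = 2.246 kΩ

Final answer: 2.246 kΩ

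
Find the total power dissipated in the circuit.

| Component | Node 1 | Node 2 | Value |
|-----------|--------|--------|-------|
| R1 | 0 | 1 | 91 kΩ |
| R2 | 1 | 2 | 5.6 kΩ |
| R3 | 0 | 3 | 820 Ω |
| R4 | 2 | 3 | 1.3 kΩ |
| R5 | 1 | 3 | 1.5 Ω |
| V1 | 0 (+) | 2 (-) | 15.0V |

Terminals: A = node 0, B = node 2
Nodal analysis, taking node 2 as the 0 V reference.
Source V1 fixes V_0 = 15 V.
KCL at each unknown node (sum of currents leaving = 0; resistances in Ω):
  Node 1: (V_1 - 15)/91000 + (V_1 - 0)/5600 + (V_1 - V_3)/1.5 = 0
  Node 3: (V_3 - 15)/820 + (V_3 - 0)/1300 + (V_3 - V_1)/1.5 = 0
Collecting terms (coefficients in siemens):
  0.6669·V_1 - 0.6667·V_3 = 0.0001648
  0.6687·V_3 - 0.6667·V_1 = 0.01829
Determinant D = (0.6669)(0.6687) - (-0.6667)(-0.6667) = 0.001453
V_1 = [(0.0001648)(0.6687) - (-0.6667)(0.01829)]/D = 8.471 V
V_3 = [(0.6669)(0.01829) - (0.0001648)(-0.6667)]/D = 8.474 V
Power in each resistor, P = (ΔV)²/R:
  P_R1 = (15 - 8.471)²/91000 = 0.0004684 W
  P_R2 = (8.471 - 0)²/5600 = 0.01282 W
  P_R3 = (15 - 8.474)²/820 = 0.05194 W
  P_R4 = (0 - 8.474)²/1300 = 0.05523 W
  P_R5 = (8.471 - 8.474)²/1.5 = 0.000003115 W
P_total = P_R1 + P_R2 + P_R3 + P_R4 + P_R5 = 0.1205 W

Final answer: 0.1205 W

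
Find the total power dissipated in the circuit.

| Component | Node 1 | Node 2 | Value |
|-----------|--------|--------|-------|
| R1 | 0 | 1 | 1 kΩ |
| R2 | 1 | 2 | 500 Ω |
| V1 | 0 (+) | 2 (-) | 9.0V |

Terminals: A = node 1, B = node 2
Nodal analysis, taking node 2 as the 0 V reference.
Source V1 fixes V_0 = 9 V.
KCL at each unknown node (sum of currents leaving = 0; resistances in Ω):
  Node 1: (V_1 - 9)/1000 + (V_1 - 0)/500 = 0
Collecting terms: 0.003 × V_1 = 0.009  =>  V_1 = 3 V
Power in each resistor, P = (ΔV)²/R:
  P_R1 = (9 - 3)²/1000 = 0.036 W
  P_R2 = (3 - 0)²/500 = 0.018 W
P_total = P_R1 + P_R2 = 0.054 W

Final answer: 0.054 W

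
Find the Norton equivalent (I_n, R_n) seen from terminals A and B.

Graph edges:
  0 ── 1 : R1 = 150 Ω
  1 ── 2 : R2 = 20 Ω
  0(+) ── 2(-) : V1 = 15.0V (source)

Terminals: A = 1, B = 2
Find the Thévenin equivalent first; then I_n = V_th/R_th and R_n = R_th.
Step 1 — V_th is the open-circuit voltage V_A - V_B (nothing connected across the terminals).
Nodal analysis, taking node 2 as the 0 V reference.
Source V1 fixes V_0 = 15 V.
KCL at each unknown node (sum of currents leaving = 0; resistances in Ω):
  Node 1: (V_1 - 15)/150 + (V_1 - 0)/20 = 0
Collecting terms: 0.05667 × V_1 = 0.1  =>  V_1 = 1.765 V
V_th = V_1 - V_2 = 1.765 - 0 = 1.765 V
Step 2 — R_th: zero the source — replace V1 by a short circuit (node 2 merges into node 0) — and find the resistance seen between A (node 1) and B (node 0).
Reduce the network between node 1 (A) and node 0 (B) by series/parallel combination:
  Rp1 = R1 ‖ R2 (parallel, both between nodes 0 and 1) = 1/(1/150 + 1/20) = 17.65 Ω
R_th = 17.65 Ω
I_n = V_th/R_th = 1.765/17.65 = 0.1 A, and R_n = R_th = 17.65 Ω

Final answer: I_n = 0.1 A, R_n = 17.65 Ω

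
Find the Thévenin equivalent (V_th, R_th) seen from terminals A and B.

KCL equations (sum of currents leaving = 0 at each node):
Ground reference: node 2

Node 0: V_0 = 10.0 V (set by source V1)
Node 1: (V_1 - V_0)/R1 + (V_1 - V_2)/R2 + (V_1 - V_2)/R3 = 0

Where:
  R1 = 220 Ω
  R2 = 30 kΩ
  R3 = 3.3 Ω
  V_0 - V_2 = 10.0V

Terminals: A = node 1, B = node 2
Step 1 — V_th is the open-circuit voltage V_A - V_B (nothing connected across the terminals).
Nodal analysis, taking node 2 as the 0 V reference.
Source V1 fixes V_0 = 10 V.
KCL at each unknown node (sum of currents leaving = 0; resistances in Ω):
  Node 1: (V_1 - 10)/220 + (V_1 - 0)/30000 + (V_1 - 0)/3.3 = 0
Collecting terms: 0.3076 × V_1 = 0.04545  =>  V_1 = 0.1478 V
V_th = V_1 - V_2 = 0.1478 - 0 = 0.1478 V
Step 2 — R_th: zero the source — replace V1 by a short circuit (node 2 merges into node 0) — and find the resistance seen between A (node 1) and B (node 0).
Reduce the network between node 1 (A) and node 0 (B) by series/parallel combination:
  Rp1 = R1 ‖ R2 ‖ R3 (parallel, all between nodes 0 and 1) = 1/(1/220 + 1/30000 + 1/3.3) = 3.251 Ω
R_th = 3.251 Ω

Final answer: V_th = 0.1478 V, R_th = 3.251 Ω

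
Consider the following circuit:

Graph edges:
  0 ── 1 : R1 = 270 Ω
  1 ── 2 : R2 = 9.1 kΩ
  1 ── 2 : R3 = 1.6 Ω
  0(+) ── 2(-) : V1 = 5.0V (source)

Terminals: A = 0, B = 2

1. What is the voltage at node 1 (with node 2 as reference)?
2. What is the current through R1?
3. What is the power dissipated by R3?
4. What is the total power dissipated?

Nodal analysis, taking node 2 as the 0 V reference.
Source V1 fixes V_0 = 5 V.
KCL at each unknown node (sum of currents leaving = 0; resistances in Ω):
  Node 1: (V_1 - 5)/270 + (V_1 - 0)/9100 + (V_1 - 0)/1.6 = 0
Collecting terms: 0.6288 × V_1 = 0.01852  =>  V_1 = 0.02945 V
Part 1:
  Read off the nodal solution: V_1 = 0.02945 V
Part 2:
  I_R1 = (V_0 - V_1)/R1 = (5 - 0.02945)/270 = 0.01841 A
  Magnitude: I_R1 = 0.01841 A
Part 3:
  I_R3 = (V_1 - V_2)/R3 = (0.02945 - 0)/1.6 = 0.01841 A
  P_R3 = I_R3² × R3 = (0.01841)² × 1.6 = 0.0005421 W
Part 4:
  Power in each resistor, P = (ΔV)²/R:
    P_R1 = (5 - 0.02945)²/270 = 0.09151 W
    P_R2 = (0.02945 - 0)²/9100 = 0.00000009531 W
    P_R3 = (0.02945 - 0)²/1.6 = 0.0005421 W
  P_total = P_R1 + P_R2 + P_R3 = 0.09205 W

Final answers:
1. V_1 = 0.02945 V
2. I_R1 = 0.01841 A
3. P_R3 = 0.0005421 W
4. P_total = 0.09205 W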